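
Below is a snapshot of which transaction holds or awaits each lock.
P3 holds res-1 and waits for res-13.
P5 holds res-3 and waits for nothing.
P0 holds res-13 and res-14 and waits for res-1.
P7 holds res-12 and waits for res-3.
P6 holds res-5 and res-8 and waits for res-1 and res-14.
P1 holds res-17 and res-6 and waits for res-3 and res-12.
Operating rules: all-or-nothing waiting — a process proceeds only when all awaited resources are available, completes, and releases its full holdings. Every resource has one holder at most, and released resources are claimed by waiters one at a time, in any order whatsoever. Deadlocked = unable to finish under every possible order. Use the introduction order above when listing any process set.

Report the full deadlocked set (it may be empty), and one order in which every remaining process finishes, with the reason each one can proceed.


Deadlocked: P3, P0 and P6.
Key observation: the loop P3 -> P0 -> P3 blocks itself forever; P6 waits into the deadlock from upstream.
One completion order for the rest: P5, P7, P1.
Check, step by step:
  run P5 (it waits on nothing); releases res-3
  run P7 (all its waits — res-3 — are resolved); releases res-12
  run P1 (all its waits — res-3 and res-12 — are resolved); releases res-17 and res-6


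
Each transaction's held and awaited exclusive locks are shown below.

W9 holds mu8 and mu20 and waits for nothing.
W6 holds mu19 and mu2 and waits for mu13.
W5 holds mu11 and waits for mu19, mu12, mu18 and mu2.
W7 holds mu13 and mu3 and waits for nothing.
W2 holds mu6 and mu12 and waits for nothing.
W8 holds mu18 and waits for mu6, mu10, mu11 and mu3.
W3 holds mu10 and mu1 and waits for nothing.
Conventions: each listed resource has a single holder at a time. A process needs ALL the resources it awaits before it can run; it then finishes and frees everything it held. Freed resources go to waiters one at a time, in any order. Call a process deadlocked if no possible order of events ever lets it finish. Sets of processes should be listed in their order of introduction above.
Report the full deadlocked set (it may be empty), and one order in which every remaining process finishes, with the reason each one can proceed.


Deadlocked: W5 and W8.
Key observation: the wait chain closes on itself along W5 -> W8 -> W5; no other process is dragged down with it.
A valid finishing order for the others: W2, W7, W3, W9, W6.
Step-by-step check:
  W2: no waits; runs immediately, freeing mu6 and mu12
  W7: no waits; runs immediately, freeing mu13 and mu3
  W3: no waits; runs immediately, freeing mu10 and mu1
  W9: no waits; runs immediately, freeing mu8 and mu20
  W6 waits on mu13 — all released -> runs and releases mu19 and mu2


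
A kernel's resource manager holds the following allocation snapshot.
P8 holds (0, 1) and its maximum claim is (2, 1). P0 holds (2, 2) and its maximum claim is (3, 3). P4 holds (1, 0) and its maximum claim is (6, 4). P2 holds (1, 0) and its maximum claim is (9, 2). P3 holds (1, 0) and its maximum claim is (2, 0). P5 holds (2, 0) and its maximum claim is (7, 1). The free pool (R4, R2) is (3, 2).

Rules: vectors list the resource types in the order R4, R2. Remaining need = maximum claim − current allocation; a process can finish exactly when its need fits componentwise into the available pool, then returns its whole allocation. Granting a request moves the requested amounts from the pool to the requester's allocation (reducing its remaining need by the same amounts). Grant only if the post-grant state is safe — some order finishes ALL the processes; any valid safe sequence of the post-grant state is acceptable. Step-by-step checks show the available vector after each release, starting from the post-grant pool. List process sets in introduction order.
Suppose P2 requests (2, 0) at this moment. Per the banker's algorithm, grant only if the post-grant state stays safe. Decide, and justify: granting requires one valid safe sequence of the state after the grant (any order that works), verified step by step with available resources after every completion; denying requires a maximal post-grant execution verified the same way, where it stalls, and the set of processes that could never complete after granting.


DENY — the pretend-granted state is unsafe.
Key observation: the wall is R4: completing P0, P8, P3 brings the pool only to (4, 5), and all the rest need more.
On the post-grant state, P0, P8, P3 is a maximal run — nothing extends it. Step-by-step check:
  pool = (1, 2)
  run P0 (needs (1, 1), free (1, 2)); after release of (2, 2) the pool is (3, 4)
  run P8 (needs (2, 0), free (3, 4)); after release of (0, 1) the pool is (3, 5)
  run P3 (needs (1, 0), free (3, 5)); after release of (1, 0) the pool is (4, 5)
  P4 cannot run: need (5, 4) vs free (4, 5) (insufficient R4)
  P2 cannot run: need (6, 2) vs free (4, 5) (insufficient R4)
  P5 cannot run: need (5, 1) vs free (4, 5) (insufficient R4)
Post-grant, the permanently blocked set is P4, P2 and P5.


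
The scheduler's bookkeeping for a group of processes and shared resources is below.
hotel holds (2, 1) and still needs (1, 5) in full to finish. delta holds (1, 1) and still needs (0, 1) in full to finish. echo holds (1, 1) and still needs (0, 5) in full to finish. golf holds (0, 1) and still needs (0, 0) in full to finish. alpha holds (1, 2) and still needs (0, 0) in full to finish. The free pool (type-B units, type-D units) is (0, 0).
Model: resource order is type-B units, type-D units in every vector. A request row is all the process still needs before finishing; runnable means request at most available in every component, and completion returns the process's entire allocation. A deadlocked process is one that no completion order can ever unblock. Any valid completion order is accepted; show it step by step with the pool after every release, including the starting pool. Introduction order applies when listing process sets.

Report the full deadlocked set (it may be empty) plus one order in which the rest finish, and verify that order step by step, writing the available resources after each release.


Deadlocked set: hotel and echo.
Key observation: once golf, alpha, delta finish, the pool peaks at (2, 4) — and every remaining process still needs more type-D units than that.
One completion order for the rest: golf, alpha, delta. Step-by-step check:
  pool = (0, 0)
  golf needs (0, 0) <= (0, 0) -> finishes; pool += (0, 1) = (0, 1)
  alpha needs (0, 0) <= (0, 1) -> finishes; pool += (1, 2) = (1, 3)
  delta needs (0, 1) <= (1, 3) -> finishes; pool += (1, 1) = (2, 4)
The stuck group stays short no matter what:
  hotel still needs (1, 5) but only (2, 4) is free — short on type-D units
  echo still needs (0, 5) but only (2, 4) is free — short on type-D units


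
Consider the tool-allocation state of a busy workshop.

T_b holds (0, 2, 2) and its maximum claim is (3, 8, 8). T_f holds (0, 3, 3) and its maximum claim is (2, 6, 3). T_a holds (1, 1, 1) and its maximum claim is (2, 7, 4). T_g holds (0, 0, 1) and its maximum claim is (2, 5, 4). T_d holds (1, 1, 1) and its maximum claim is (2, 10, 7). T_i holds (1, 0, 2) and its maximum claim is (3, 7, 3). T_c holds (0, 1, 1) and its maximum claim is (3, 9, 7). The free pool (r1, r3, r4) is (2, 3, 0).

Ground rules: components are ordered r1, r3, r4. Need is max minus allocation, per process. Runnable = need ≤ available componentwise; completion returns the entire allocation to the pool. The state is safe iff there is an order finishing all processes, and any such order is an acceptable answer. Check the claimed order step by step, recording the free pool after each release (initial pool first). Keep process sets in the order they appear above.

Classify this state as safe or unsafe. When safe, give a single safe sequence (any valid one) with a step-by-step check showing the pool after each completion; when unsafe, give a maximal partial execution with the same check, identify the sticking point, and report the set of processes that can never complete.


The state is SAFE; one workable sequence: T_f, T_g, T_a, T_i, T_b, T_d, T_c.
Key observation: the order's first zero-slack moment is T_f ((2, 3, 0) needed, (2, 3, 0) free — a requested resource with nothing to spare).
Step-by-step check:
  pool = (2, 3, 0)
  run T_f (needs (2, 3, 0), free (2, 3, 0)); after release of (0, 3, 3) the pool is (2, 6, 3)
  run T_g (needs (2, 5, 3), free (2, 6, 3)); after release of (0, 0, 1) the pool is (2, 6, 4)
  run T_a (needs (1, 6, 3), free (2, 6, 4)); after release of (1, 1, 1) the pool is (3, 7, 5)
  run T_i (needs (2, 7, 1), free (3, 7, 5)); after release of (1, 0, 2) the pool is (4, 7, 7)
  run T_b (needs (3, 6, 6), free (4, 7, 7)); after release of (0, 2, 2) the pool is (4, 9, 9)
  run T_d (needs (1, 9, 6), free (4, 9, 9)); after release of (1, 1, 1) the pool is (5, 10, 10)
  run T_c (needs (3, 8, 6), free (5, 10, 10)); after release of (0, 1, 1) the pool is (5, 11, 11)


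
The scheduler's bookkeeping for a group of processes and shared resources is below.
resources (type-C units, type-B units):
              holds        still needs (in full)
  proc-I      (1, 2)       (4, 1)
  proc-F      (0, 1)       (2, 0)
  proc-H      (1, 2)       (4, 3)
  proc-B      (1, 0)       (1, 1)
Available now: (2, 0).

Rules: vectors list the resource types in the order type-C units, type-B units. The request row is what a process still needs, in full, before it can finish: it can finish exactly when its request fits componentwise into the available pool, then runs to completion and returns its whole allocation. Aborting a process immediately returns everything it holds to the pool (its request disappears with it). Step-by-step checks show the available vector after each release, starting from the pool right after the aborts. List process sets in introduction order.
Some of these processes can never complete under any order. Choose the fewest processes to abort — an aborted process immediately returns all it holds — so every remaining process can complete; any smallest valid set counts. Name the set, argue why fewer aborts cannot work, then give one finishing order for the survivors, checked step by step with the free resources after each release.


Abort proc-I.
Key observation: proc-H was stuck for good until proc-I gave back (1, 2); in the order shown it finishes at step 3.
Minimality: the empty abort set fails — the state is deadlocked as it stands.
Survivors finish in the order: proc-B, proc-F, proc-H. Step-by-step check (pool after the aborts first):
  pool = (3, 2)
  proc-B needs (1, 1) <= (3, 2) -> finishes; pool += (1, 0) = (4, 2)
  proc-F needs (2, 0) <= (4, 2) -> finishes; pool += (0, 1) = (4, 3)
  proc-H needs (4, 3) <= (4, 3) -> finishes; pool += (1, 2) = (5, 5)


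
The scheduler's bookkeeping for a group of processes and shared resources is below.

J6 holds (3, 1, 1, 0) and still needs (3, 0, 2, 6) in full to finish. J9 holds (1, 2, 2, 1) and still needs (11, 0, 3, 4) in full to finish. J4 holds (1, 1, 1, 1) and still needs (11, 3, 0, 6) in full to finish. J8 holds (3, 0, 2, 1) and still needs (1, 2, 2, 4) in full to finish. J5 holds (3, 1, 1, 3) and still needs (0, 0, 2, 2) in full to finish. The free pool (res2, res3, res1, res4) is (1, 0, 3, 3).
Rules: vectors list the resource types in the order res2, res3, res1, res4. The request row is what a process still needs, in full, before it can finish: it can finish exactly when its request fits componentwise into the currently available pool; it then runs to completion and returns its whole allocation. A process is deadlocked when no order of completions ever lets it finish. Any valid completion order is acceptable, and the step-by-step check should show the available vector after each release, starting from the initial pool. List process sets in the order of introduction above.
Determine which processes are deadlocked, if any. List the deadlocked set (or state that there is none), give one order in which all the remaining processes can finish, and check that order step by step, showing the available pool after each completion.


The deadlocked set is J9 and J4.
Key observation: even finishing J5, J6, J8 leaves just (10, 2, 7, 7) free — too little res2 for any of the remaining processes.
A valid finishing order for the others: J5, J6, J8. Verifying each step:
  pool = (1, 0, 3, 3)
  J5 needs (0, 0, 2, 2) <= (1, 0, 3, 3) -> finishes; pool += (3, 1, 1, 3) = (4, 1, 4, 6)
  J6 needs (3, 0, 2, 6) <= (4, 1, 4, 6) -> finishes; pool += (3, 1, 1, 0) = (7, 2, 5, 6)
  J8 needs (1, 2, 2, 4) <= (7, 2, 5, 6) -> finishes; pool += (3, 0, 2, 1) = (10, 2, 7, 7)
The blocked processes can never fit:
  J9 still needs (11, 0, 3, 4) but only (10, 2, 7, 7) is free — short on res2
  J4 still needs (11, 3, 0, 6) but only (10, 2, 7, 7) is free — short on res2 and res3


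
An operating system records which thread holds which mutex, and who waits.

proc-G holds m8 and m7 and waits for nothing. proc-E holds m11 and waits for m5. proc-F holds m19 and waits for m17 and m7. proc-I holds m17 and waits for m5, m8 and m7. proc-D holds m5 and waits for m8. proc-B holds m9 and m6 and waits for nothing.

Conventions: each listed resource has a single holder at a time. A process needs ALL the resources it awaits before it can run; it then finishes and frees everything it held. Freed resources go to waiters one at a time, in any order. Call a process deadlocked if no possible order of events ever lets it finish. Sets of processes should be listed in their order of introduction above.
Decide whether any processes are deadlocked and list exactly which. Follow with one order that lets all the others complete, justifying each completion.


Nothing here is deadlocked.
Key observation: every chain of waits terminates; starting from the processes that wait on nothing, all the rest unlock in turn.
The rest can finish in the order proc-G, proc-D, proc-I, proc-E, proc-F, proc-B.
Verifying each step:
  proc-G waits on nothing -> runs at once and releases m8 and m7
  run proc-D (all its waits — m8 — are resolved); releases m5
  run proc-I (all its waits — m5, m8 and m7 — are resolved); releases m17
  run proc-E (all its waits — m5 — are resolved); releases m11
  run proc-F (all its waits — m17 and m7 — are resolved); releases m19
  proc-B waits on nothing -> runs at once and releases m9 and m6


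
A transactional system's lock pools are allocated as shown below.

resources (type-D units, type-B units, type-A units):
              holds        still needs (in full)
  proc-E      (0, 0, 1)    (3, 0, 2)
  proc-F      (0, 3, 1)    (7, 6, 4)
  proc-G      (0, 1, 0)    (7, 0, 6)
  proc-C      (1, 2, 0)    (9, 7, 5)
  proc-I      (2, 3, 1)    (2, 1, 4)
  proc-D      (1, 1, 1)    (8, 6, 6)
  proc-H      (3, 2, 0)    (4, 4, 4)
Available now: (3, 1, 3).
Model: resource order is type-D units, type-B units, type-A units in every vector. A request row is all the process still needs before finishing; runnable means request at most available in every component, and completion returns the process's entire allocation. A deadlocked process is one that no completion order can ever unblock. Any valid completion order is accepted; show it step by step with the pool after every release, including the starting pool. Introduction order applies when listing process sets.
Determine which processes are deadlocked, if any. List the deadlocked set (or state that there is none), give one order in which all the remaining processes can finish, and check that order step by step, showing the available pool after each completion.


The deadlocked set is empty.
Key observation: proc-E leads a chain of completions in which each release enables another process.
The rest can finish in the order proc-E, proc-I, proc-H, proc-F, proc-G, proc-D, proc-C. Walking it through:
  pool = (3, 1, 3)
  proc-E needs (3, 0, 2) <= (3, 1, 3) -> finishes; pool += (0, 0, 1) = (3, 1, 4)
  proc-I needs (2, 1, 4) <= (3, 1, 4) -> finishes; pool += (2, 3, 1) = (5, 4, 5)
  proc-H needs (4, 4, 4) <= (5, 4, 5) -> finishes; pool += (3, 2, 0) = (8, 6, 5)
  proc-F needs (7, 6, 4) <= (8, 6, 5) -> finishes; pool += (0, 3, 1) = (8, 9, 6)
  proc-G needs (7, 0, 6) <= (8, 9, 6) -> finishes; pool += (0, 1, 0) = (8, 10, 6)
  proc-D needs (8, 6, 6) <= (8, 10, 6) -> finishes; pool += (1, 1, 1) = (9, 11, 7)
  proc-C needs (9, 7, 5) <= (9, 11, 7) -> finishes; pool += (1, 2, 0) = (10, 13, 7)


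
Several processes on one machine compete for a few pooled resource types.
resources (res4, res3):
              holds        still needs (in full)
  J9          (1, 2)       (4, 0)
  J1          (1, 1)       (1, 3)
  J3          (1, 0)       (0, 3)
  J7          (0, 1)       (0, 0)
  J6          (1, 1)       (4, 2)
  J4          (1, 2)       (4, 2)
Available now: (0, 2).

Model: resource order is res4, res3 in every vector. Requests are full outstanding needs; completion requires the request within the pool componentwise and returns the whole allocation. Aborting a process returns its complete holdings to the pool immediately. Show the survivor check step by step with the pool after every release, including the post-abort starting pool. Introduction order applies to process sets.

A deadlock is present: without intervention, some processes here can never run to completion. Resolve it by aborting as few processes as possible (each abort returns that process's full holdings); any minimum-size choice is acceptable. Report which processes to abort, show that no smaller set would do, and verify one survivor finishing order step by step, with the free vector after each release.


Abort J9 and J4.
Key observation: J6 could never have finished before the abort; with (2, 4) returned by J9 and J4, it fits at step 3.
No one abort is enough; case by case: J9 alone leaves J6 blocked (short on res4); J1 alone leaves J9 blocked (short on res4); J3 alone leaves J9 blocked (short on res4); J7 alone leaves J9 blocked (short on res4); J6 alone leaves J9 blocked (short on res4); J4 alone leaves J9 blocked (short on res4).
The survivors complete as J1, J3, J6, J7. Walking it through (starting from the post-abort pool):
  pool = (2, 6)
  J1: need (1, 3) fits (2, 6); releases (1, 1), pool now (3, 7)
  J3: need (0, 3) fits (3, 7); releases (1, 0), pool now (4, 7)
  J6: need (4, 2) fits (4, 7); releases (1, 1), pool now (5, 8)
  J7: need (0, 0) fits (5, 8); releases (0, 1), pool now (5, 9)


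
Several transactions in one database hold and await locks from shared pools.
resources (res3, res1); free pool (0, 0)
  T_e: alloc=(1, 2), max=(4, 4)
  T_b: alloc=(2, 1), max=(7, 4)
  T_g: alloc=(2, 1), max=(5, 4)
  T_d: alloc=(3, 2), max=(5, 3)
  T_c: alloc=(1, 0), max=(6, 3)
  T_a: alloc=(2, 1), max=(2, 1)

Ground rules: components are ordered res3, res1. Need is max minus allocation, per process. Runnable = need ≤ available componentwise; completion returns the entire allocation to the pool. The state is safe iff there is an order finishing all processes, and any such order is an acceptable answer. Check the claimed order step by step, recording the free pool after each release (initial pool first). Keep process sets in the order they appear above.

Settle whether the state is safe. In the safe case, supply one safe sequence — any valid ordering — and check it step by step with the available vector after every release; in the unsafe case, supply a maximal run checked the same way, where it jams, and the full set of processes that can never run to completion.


SAFE — a valid safe sequence is T_a, T_d, T_g, T_b, T_e, T_c.
Key observation: reading the order forward, T_d is the first process whose need (2, 1) meets the free pool (2, 1) exactly on a resource it requests.
Check, step by step:
  pool = (0, 0)
  T_a needs (0, 0) <= (0, 0) -> finishes; pool += (2, 1) = (2, 1)
  T_d needs (2, 1) <= (2, 1) -> finishes; pool += (3, 2) = (5, 3)
  T_g needs (3, 3) <= (5, 3) -> finishes; pool += (2, 1) = (7, 4)
  T_b needs (5, 3) <= (7, 4) -> finishes; pool += (2, 1) = (9, 5)
  T_e needs (3, 2) <= (9, 5) -> finishes; pool += (1, 2) = (10, 7)
  T_c needs (5, 3) <= (10, 7) -> finishes; pool += (1, 0) = (11, 7)


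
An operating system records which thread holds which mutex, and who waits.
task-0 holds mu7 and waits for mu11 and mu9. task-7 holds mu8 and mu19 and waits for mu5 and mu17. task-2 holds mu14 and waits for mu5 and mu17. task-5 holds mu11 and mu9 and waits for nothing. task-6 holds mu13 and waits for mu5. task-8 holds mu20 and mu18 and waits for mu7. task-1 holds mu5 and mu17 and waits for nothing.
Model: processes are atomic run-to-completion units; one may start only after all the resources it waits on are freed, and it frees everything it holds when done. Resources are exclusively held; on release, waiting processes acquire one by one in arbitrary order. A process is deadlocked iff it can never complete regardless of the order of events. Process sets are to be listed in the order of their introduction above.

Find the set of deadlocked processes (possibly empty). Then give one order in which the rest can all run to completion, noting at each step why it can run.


The deadlocked set is empty.
Key observation: the waits form no ring: some process can always run, and its releases unblock the others one by one.
The rest can finish in the order task-5, task-1, task-7, task-0, task-6, task-8, task-2.
Walking it through:
  task-5 waits on nothing -> runs at once and releases mu11 and mu9
  task-1 waits on nothing -> runs at once and releases mu5 and mu17
  task-7 waits on mu5 and mu17 — all released -> runs and releases mu8 and mu19
  task-0 waits on mu11 and mu9 — all released -> runs and releases mu7
  task-6 waits on mu5 — all released -> runs and releases mu13
  task-8 waits on mu7 — all released -> runs and releases mu20 and mu18
  task-2 waits on mu5 and mu17 — all released -> runs and releases mu14


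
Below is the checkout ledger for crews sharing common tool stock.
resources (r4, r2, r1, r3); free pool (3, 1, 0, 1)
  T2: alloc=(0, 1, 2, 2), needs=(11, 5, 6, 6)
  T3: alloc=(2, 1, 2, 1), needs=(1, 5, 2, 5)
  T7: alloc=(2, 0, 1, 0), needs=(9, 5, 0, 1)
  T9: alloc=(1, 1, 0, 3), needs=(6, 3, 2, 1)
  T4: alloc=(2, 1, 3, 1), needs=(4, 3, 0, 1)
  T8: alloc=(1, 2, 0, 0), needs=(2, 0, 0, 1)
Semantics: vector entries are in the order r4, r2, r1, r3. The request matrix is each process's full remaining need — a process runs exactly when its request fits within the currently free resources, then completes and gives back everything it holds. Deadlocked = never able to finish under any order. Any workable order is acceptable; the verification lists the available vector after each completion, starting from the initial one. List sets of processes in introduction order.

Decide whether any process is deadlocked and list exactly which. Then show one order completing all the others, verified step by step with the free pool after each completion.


No process is deadlocked.
Key observation: starting with T8, each completion frees enough for the next — no one is permanently blocked.
One completion order for the rest: T8, T4, T9, T3, T7, T2. Check, step by step:
  pool = (3, 1, 0, 1)
  T8 needs (2, 0, 0, 1) <= (3, 1, 0, 1) -> finishes; pool += (1, 2, 0, 0) = (4, 3, 0, 1)
  T4 needs (4, 3, 0, 1) <= (4, 3, 0, 1) -> finishes; pool += (2, 1, 3, 1) = (6, 4, 3, 2)
  T9 needs (6, 3, 2, 1) <= (6, 4, 3, 2) -> finishes; pool += (1, 1, 0, 3) = (7, 5, 3, 5)
  T3 needs (1, 5, 2, 5) <= (7, 5, 3, 5) -> finishes; pool += (2, 1, 2, 1) = (9, 6, 5, 6)
  T7 needs (9, 5, 0, 1) <= (9, 6, 5, 6) -> finishes; pool += (2, 0, 1, 0) = (11, 6, 6, 6)
  T2 needs (11, 5, 6, 6) <= (11, 6, 6, 6) -> finishes; pool += (0, 1, 2, 2) = (11, 7, 8, 8)


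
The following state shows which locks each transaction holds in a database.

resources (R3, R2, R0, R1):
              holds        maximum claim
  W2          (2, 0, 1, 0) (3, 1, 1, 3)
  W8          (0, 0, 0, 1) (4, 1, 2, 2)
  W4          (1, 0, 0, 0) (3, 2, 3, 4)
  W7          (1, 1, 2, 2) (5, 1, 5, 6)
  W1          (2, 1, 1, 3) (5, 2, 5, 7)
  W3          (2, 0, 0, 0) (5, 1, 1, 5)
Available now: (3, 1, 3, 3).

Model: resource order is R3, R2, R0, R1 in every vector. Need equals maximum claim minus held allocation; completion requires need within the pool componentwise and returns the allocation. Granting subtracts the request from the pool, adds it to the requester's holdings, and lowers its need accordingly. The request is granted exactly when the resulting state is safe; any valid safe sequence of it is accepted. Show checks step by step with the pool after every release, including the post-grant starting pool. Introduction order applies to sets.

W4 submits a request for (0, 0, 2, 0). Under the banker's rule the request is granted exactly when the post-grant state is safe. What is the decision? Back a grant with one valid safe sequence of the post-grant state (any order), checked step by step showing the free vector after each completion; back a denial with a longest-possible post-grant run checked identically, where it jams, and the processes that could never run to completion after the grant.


DENY: after the grant no complete ordering would exist.
Key observation: after W2, W8 the pool peaks at (5, 1, 2, 4), and each blocked process is short somewhere: W4 on R2; W7 on R0; W1 on R0; W3 on R1.
On the post-grant state, W2, W8 is a maximal run — nothing extends it. Walking it through:
  pool = (3, 1, 1, 3)
  W2: need (1, 1, 0, 3) fits (3, 1, 1, 3); releases (2, 0, 1, 0), pool now (5, 1, 2, 3)
  W8: need (4, 1, 2, 1) fits (5, 1, 2, 3); releases (0, 0, 0, 1), pool now (5, 1, 2, 4)
  W4 cannot run: need (2, 2, 1, 4) vs free (5, 1, 2, 4) (insufficient R2)
  W7 cannot run: need (4, 0, 3, 4) vs free (5, 1, 2, 4) (insufficient R0)
  W1 cannot run: need (3, 1, 4, 4) vs free (5, 1, 2, 4) (insufficient R0)
  W3 cannot run: need (3, 1, 1, 5) vs free (5, 1, 2, 4) (insufficient R1)
Had the request been granted, W4, W7, W1 and W3 could never finish.


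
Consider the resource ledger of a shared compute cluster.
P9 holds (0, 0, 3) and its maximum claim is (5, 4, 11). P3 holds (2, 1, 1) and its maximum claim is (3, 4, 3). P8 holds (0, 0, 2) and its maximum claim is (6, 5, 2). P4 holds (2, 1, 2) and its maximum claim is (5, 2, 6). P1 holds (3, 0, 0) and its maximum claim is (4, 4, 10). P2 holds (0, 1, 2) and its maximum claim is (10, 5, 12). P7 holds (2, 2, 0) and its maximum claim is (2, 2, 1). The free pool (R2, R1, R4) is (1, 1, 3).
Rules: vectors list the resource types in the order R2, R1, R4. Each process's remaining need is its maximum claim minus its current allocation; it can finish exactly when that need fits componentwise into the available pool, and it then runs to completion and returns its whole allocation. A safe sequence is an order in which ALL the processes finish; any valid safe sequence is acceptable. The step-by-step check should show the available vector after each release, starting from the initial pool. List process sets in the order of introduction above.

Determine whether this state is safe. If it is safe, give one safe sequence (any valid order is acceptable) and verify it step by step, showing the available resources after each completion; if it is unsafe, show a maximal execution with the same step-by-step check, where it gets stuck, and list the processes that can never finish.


SAFE — a valid safe sequence is P7, P3, P4, P8, P9, P1, P2.
Key observation: the first exact fit in this order is P3 — it needs (1, 3, 2) with (3, 3, 3) free, meeting a requested resource to the last unit.
Step-by-step check:
  pool = (1, 1, 3)
  run P7 (needs (0, 0, 1), free (1, 1, 3)); after release of (2, 2, 0) the pool is (3, 3, 3)
  run P3 (needs (1, 3, 2), free (3, 3, 3)); after release of (2, 1, 1) the pool is (5, 4, 4)
  run P4 (needs (3, 1, 4), free (5, 4, 4)); after release of (2, 1, 2) the pool is (7, 5, 6)
  run P8 (needs (6, 5, 0), free (7, 5, 6)); after release of (0, 0, 2) the pool is (7, 5, 8)
  run P9 (needs (5, 4, 8), free (7, 5, 8)); after release of (0, 0, 3) the pool is (7, 5, 11)
  run P1 (needs (1, 4, 10), free (7, 5, 11)); after release of (3, 0, 0) the pool is (10, 5, 11)
  run P2 (needs (10, 4, 10), free (10, 5, 11)); after release of (0, 1, 2) the pool is (10, 6, 13)


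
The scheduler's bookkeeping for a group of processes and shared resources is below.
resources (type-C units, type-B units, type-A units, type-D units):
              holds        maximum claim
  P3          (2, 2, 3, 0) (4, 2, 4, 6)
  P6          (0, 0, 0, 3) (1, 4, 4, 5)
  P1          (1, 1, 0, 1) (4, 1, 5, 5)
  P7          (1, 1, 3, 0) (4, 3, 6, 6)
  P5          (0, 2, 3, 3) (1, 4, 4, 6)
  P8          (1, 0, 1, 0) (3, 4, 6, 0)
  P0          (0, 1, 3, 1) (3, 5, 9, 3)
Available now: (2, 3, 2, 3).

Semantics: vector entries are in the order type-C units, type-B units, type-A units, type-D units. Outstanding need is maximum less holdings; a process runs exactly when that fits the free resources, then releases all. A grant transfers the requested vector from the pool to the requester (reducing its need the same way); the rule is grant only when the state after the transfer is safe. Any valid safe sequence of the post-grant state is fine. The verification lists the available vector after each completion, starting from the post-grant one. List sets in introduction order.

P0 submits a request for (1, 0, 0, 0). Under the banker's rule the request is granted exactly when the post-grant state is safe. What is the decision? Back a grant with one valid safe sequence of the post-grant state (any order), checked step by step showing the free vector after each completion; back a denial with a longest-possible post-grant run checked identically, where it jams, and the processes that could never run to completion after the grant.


DENY — the pretend-granted state is unsafe.
Key observation: P5, P6 can finish, but then (1, 5, 5, 9) is all there is, and the blocked group's type-C units demands exceed it.
Pretend the grant happened; the run P5, P6 goes as far as possible. Step-by-step check:
  pool = (1, 3, 2, 3)
  P5 needs (1, 2, 1, 3) <= (1, 3, 2, 3) -> finishes; pool += (0, 2, 3, 3) = (1, 5, 5, 6)
  P6 needs (1, 4, 4, 2) <= (1, 5, 5, 6) -> finishes; pool += (0, 0, 0, 3) = (1, 5, 5, 9)
  P3 cannot run: need (2, 0, 1, 6) vs free (1, 5, 5, 9) (insufficient type-C units)
  P1 cannot run: need (3, 0, 5, 4) vs free (1, 5, 5, 9) (insufficient type-C units)
  P7 cannot run: need (3, 2, 3, 6) vs free (1, 5, 5, 9) (insufficient type-C units)
  P8 cannot run: need (2, 4, 5, 0) vs free (1, 5, 5, 9) (insufficient type-C units)
  P0 cannot run: need (2, 4, 6, 2) vs free (1, 5, 5, 9) (insufficient type-C units and type-A units)
Had the request been granted, P3, P1, P7, P8 and P0 could never finish.


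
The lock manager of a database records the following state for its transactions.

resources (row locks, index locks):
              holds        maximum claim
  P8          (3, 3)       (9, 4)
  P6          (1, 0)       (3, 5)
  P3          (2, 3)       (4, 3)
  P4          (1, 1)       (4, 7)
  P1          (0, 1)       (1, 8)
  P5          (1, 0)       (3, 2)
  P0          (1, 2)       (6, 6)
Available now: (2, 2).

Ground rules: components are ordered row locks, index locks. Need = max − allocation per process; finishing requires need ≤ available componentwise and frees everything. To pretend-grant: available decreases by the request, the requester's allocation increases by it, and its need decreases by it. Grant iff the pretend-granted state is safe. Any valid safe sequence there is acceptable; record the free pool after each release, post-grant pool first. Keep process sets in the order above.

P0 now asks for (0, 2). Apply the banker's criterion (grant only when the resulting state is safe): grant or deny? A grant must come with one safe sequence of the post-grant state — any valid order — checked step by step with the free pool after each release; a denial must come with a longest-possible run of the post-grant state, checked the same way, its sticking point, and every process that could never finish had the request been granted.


GRANT. The post-grant state is safe; one safe sequence: P3, P5, P0, P8, P1, P4, P6.
Key observation: post-grant, (2, 0) remains, and an order beginning with P3 completes everyone.
Check on the post-grant state, step by step:
  pool = (2, 0)
  run P3 (needs (2, 0), free (2, 0)); after release of (2, 3) the pool is (4, 3)
  run P5 (needs (2, 2), free (4, 3)); after release of (1, 0) the pool is (5, 3)
  run P0 (needs (5, 2), free (5, 3)); after release of (1, 4) the pool is (6, 7)
  run P8 (needs (6, 1), free (6, 7)); after release of (3, 3) the pool is (9, 10)
  run P1 (needs (1, 7), free (9, 10)); after release of (0, 1) the pool is (9, 11)
  run P4 (needs (3, 6), free (9, 11)); after release of (1, 1) the pool is (10, 12)
  run P6 (needs (2, 5), free (10, 12)); after release of (1, 0) the pool is (11, 12)


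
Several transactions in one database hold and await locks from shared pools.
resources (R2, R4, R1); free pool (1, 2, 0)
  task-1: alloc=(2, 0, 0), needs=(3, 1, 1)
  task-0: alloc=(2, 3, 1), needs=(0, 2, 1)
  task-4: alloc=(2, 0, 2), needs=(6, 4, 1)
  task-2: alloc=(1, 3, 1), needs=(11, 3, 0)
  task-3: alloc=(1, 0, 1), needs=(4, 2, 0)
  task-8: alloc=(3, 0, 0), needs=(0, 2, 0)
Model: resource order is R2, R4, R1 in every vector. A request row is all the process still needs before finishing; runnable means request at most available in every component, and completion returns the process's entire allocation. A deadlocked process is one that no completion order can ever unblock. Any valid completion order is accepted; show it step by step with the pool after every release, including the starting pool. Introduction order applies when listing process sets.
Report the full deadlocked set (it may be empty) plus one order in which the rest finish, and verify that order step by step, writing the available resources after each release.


No process is deadlocked.
Key observation: task-8 fits the free pool immediately, and its release cascades until everyone finishes.
The rest can finish in the order task-8, task-3, task-0, task-1, task-4, task-2. Verifying each step:
  pool = (1, 2, 0)
  run task-8 (needs (0, 2, 0), free (1, 2, 0)); after release of (3, 0, 0) the pool is (4, 2, 0)
  run task-3 (needs (4, 2, 0), free (4, 2, 0)); after release of (1, 0, 1) the pool is (5, 2, 1)
  run task-0 (needs (0, 2, 1), free (5, 2, 1)); after release of (2, 3, 1) the pool is (7, 5, 2)
  run task-1 (needs (3, 1, 1), free (7, 5, 2)); after release of (2, 0, 0) the pool is (9, 5, 2)
  run task-4 (needs (6, 4, 1), free (9, 5, 2)); after release of (2, 0, 2) the pool is (11, 5, 4)
  run task-2 (needs (11, 3, 0), free (11, 5, 4)); after release of (1, 3, 1) the pool is (12, 8, 5)


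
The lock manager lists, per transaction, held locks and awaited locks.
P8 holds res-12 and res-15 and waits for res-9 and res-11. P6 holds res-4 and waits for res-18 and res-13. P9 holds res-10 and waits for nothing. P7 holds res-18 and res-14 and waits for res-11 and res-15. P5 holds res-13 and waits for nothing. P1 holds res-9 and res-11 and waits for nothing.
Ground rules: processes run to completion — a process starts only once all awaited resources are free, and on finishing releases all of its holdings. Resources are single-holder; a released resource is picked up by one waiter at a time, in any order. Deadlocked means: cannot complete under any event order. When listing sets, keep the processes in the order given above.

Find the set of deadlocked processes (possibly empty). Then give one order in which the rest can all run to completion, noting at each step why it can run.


Nothing here is deadlocked.
Key observation: the waits form no ring: some process can always run, and its releases unblock the others one by one.
A valid finishing order for the others: P1, P8, P5, P7, P9, P6.
Verifying each step:
  P1 waits on nothing -> runs at once and releases res-9 and res-11
  run P8 (all its waits — res-9 and res-11 — are resolved); releases res-12 and res-15
  P5 waits on nothing -> runs at once and releases res-13
  run P7 (all its waits — res-11 and res-15 — are resolved); releases res-18 and res-14
  P9 waits on nothing -> runs at once and releases res-10
  run P6 (all its waits — res-18 and res-13 — are resolved); releases res-4


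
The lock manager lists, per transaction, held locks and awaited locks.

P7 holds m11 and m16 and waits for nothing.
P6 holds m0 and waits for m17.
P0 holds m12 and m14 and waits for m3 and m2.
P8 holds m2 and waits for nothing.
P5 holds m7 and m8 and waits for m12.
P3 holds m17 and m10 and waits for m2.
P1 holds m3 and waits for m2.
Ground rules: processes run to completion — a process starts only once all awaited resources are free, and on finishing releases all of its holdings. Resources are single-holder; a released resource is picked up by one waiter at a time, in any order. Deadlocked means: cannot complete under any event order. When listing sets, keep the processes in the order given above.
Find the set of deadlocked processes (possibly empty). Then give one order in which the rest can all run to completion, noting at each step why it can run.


No process is deadlocked.
Key observation: the wait relation is loop-free; peeling off processes with no waits unwinds the whole state.
One completion order for the rest: P8, P1, P0, P5, P3, P6, P7.
Verifying each step:
  P8: no waits; runs immediately, freeing m2
  P1 waits on m2 — all released -> runs and releases m3
  P0 waits on m3 and m2 — all released -> runs and releases m12 and m14
  P5 waits on m12 — all released -> runs and releases m7 and m8
  P3 waits on m2 — all released -> runs and releases m17 and m10
  P6 waits on m17 — all released -> runs and releases m0
  P7: no waits; runs immediately, freeing m11 and m16


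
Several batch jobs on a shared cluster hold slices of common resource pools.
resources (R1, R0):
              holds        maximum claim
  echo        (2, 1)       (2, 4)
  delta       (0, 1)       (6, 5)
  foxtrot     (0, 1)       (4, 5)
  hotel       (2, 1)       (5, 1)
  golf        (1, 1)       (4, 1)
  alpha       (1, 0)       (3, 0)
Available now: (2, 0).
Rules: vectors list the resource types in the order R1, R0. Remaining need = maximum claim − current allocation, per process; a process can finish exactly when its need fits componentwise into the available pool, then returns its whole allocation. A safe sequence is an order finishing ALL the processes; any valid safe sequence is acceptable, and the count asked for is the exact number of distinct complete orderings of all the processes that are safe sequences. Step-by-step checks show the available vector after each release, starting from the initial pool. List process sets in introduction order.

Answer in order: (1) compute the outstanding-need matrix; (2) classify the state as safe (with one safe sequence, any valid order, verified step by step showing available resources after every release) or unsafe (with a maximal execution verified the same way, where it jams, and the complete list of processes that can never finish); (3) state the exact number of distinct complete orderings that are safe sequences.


(1) Need matrix, components ordered R1, R0:
  echo: (0, 3)
  delta: (6, 4)
  foxtrot: (4, 4)
  hotel: (3, 0)
  golf: (3, 0)
  alpha: (2, 0)
(2) The state is UNSAFE.
Key observation: after alpha, golf, hotel complete, (6, 2) is the best the pool ever gets, yet each leftover process wants more R0.
A maximal execution: alpha, golf, hotel — then nothing else fits. Walking it through:
  pool = (2, 0)
  alpha: need (2, 0) fits (2, 0); releases (1, 0), pool now (3, 0)
  golf: need (3, 0) fits (3, 0); releases (1, 1), pool now (4, 1)
  hotel: need (3, 0) fits (4, 1); releases (2, 1), pool now (6, 2)
  echo still needs (0, 3) but only (6, 2) is free — short on R0
  delta still needs (6, 4) but only (6, 2) is free — short on R0
  foxtrot still needs (4, 4) but only (6, 2) is free — short on R0
Permanently blocked: echo, delta and foxtrot.
(3) Precisely 0 of the possible complete orderings are safe sequences.


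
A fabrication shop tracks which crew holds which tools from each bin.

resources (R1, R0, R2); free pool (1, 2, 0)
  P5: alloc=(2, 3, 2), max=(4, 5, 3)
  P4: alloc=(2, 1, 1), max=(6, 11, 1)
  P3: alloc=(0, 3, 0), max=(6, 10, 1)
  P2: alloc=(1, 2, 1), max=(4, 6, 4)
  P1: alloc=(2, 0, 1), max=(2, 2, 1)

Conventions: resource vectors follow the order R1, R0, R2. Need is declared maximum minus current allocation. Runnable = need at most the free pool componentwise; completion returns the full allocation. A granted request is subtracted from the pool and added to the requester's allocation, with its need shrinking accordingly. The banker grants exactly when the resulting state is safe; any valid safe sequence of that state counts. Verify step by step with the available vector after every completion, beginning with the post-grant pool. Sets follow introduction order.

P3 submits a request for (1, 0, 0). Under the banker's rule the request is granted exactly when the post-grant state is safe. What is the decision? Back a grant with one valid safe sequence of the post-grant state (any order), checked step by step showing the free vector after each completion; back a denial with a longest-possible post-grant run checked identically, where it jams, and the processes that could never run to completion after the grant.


GRANT: granting preserves safety; a valid post-grant sequence is P1, P5, P2, P3, P4.
Key observation: post-grant, (0, 2, 0) remains, and an order beginning with P1 completes everyone.
Check on the post-grant state, step by step:
  pool = (0, 2, 0)
  run P1 (needs (0, 2, 0), free (0, 2, 0)); after release of (2, 0, 1) the pool is (2, 2, 1)
  run P5 (needs (2, 2, 1), free (2, 2, 1)); after release of (2, 3, 2) the pool is (4, 5, 3)
  run P2 (needs (3, 4, 3), free (4, 5, 3)); after release of (1, 2, 1) the pool is (5, 7, 4)
  run P3 (needs (5, 7, 1), free (5, 7, 4)); after release of (1, 3, 0) the pool is (6, 10, 4)
  run P4 (needs (4, 10, 0), free (6, 10, 4)); after release of (2, 1, 1) the pool is (8, 11, 5)
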